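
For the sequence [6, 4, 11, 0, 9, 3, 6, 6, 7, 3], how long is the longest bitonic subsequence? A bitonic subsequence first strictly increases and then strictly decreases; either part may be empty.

Let inc[i] be the LIS ending at i and dec[i] the longest strictly decreasing subsequence starting at i. inc = [1, 1, 2, 1, 2, 2, 3, 3, 4, 2], dec = [3, 2, 4, 1, 3, 1, 2, 2, 2, 1].
max_i inc[i]+dec[i]−1 = 5, with one witness 6, 11, 9, 7, 3.

5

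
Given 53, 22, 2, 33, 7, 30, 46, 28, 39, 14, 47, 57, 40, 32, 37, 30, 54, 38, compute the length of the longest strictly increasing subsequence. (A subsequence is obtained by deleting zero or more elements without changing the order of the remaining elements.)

Scanning left to right, the best length ending at each element is: 53→1, 22→1, 2→1, 33→2, 7→2, 30→3, 46→4, 28→3, 39→4, 14→3, 47→5, 57→6, 40→5, 32→4, 37→5, 30→4, 54→6, 38→6.
So the longest increasing subsequence has length 6, e.g. 2, 7, 30, 46, 47, 57.

6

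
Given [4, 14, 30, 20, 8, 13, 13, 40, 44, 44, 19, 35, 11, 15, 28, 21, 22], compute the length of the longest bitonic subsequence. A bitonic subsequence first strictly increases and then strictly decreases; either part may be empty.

Let inc[i] be the LIS ending at i and dec[i] the longest strictly decreasing subsequence starting at i. inc = [1, 2, 3, 3, 2, 3, 3, 4, 5, 5, 4, 5, 3, 4, 5, 5, 6], dec = [1, 3, 4, 3, 1, 2, 2, 4, 4, 4, 2, 3, 1, 1, 2, 1, 1].
max_i inc[i]+dec[i]−1 = 8, with one witness 4, 14, 30, 40, 44, 35, 28, 22.

8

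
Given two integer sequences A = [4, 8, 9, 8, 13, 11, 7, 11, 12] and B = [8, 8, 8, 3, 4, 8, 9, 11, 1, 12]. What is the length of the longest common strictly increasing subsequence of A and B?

5

A longest common strictly increasing subsequence is 4, 8, 9, 11, 12 (length 5); it appears in order in both A and B, and no longer such subsequence exists.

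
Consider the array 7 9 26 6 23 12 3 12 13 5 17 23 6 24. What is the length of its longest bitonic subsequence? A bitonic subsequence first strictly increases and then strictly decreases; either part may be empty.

Let inc[i] be the LIS ending at i and dec[i] the longest strictly decreasing subsequence starting at i. inc = [1, 2, 3, 1, 3, 3, 1, 3, 4, 2, 5, 6, 3, 7], dec = [3, 3, 4, 2, 3, 2, 1, 2, 2, 1, 2, 2, 1, 1].
max_i inc[i]+dec[i]−1 = 7, with one witness 7, 9, 12, 13, 17, 23, 6.

7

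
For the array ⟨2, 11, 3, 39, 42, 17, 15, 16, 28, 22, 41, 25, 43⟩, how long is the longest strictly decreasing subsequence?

3

Let dp[i] be the longest decreasing subsequence ending at position i. Then dp = [1, 1, 2, 1, 1, 2, 3, 3, 2, 3, 2, 3, 1].
The maximum is 3; one witness is 39, 17, 15 at positions 4,6,7.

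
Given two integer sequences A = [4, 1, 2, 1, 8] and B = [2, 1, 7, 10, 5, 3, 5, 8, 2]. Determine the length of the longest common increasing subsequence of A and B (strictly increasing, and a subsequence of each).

A longest common strictly increasing subsequence is 2, 8 (length 2); it appears in order in both A and B, and no longer such subsequence exists.

2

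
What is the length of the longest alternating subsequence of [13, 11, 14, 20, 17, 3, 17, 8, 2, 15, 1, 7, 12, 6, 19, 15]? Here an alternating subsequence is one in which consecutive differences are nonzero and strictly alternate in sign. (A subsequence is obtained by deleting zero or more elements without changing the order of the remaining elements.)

12

Track the best alternating length ending on an up-step vs a down-step at each position: up/down = 1/1, 1/2, 3/1, 3/1, 3/4, 1/4, 5/4, 5/6, 1/6, 7/6, 1/8, 9/8, 9/8, 9/10, 11/4, 11/12.
The maximum over both is 12; one such subsequence is 13, 11, 14, 3, 17, 8, 15, 1, 7, 6, 19, 15.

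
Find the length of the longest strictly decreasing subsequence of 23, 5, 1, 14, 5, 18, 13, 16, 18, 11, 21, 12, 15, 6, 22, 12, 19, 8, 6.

7

Let dp[i] be the longest decreasing subsequence ending at position i. Then dp = [1, 2, 3, 2, 3, 2, 3, 3, 2, 4, 2, 4, 4, 5, 2, 5, 3, 6, 7].
The maximum is 7; one witness is 23, 18, 16, 15, 12, 8, 6 at positions 1,6,8,13,16,18,19.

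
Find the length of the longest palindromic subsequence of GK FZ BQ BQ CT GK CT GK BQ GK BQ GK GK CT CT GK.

11

One longest palindromic subsequence is GK CT CT GK GK BQ GK GK CT CT GK (positions 1,5,7,8,10,11,12,13,14,15,16); it reads the same forward and backward, and the interval DP gives dp[1][16] = 11.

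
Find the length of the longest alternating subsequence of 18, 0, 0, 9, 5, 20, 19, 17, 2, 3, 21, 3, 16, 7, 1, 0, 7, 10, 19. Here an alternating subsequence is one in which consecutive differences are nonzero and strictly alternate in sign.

11

Track the best alternating length ending on an up-step vs a down-step at each position: up/down = 1/1, 1/2, 1/2, 3/2, 3/4, 5/1, 5/6, 5/6, 3/6, 7/6, 7/1, 7/8, 9/8, 9/10, 3/10, 1/10, 11/10, 11/10, 11/8.
The maximum over both is 11; one such subsequence is 18, 0, 9, 5, 20, 19, 21, 3, 16, 1, 7.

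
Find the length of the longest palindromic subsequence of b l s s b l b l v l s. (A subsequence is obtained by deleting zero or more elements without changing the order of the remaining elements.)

Using dp[i][j] = 2 + dp[i+1][j−1] if the ends match, else max(dp[i+1][j], dp[i][j−1]):
dp[1][11] = 6. A witness is blsslb at positions 1,2,3,4,6,7.

6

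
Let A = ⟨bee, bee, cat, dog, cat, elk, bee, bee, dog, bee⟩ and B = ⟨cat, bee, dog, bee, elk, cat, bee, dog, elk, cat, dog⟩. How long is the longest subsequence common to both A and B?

A longest common subsequence is bee, bee, cat, dog, cat, dog (length 6); the LCS DP confirms no longer common subsequence exists.

6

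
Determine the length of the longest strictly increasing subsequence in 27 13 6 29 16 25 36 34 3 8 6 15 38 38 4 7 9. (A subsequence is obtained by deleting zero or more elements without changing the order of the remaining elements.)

5

Scanning left to right, the best length ending at each element is: 27→1, 13→1, 6→1, 29→2, 16→2, 25→3, 36→4, 34→4, 3→1, 8→2, 6→2, 15→3, 38→5, 38→5, 4→2, 7→3, 9→4.
So the longest increasing subsequence has length 5, e.g. 13, 16, 25, 36, 38.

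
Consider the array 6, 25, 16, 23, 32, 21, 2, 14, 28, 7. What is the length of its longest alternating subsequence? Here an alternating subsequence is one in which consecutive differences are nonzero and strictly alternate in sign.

7

Track the best alternating length ending on an up-step vs a down-step at each position: up/down = 1/1, 2/1, 2/3, 4/3, 4/1, 4/5, 1/5, 6/5, 6/5, 6/7.
The maximum over both is 7; one such subsequence is 6, 25, 16, 23, 2, 14, 7.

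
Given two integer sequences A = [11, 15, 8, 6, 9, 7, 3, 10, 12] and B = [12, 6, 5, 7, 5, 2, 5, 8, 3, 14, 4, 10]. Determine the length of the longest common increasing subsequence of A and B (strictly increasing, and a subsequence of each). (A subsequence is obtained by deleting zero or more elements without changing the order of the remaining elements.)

For each value that appears in both, track the longest common increasing run ending there.
The best achievable length is 3; one witness is 6, 7, 10 (A-positions 4,6,8, B-positions 2,4,12).

3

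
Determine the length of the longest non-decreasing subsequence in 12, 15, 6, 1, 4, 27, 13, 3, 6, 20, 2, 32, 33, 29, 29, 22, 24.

6

One longest non-decreasing subsequence is 1, 4, 13, 20, 32, 33 (positions 4,5,7,10,12,13), of length 6; no longer one exists.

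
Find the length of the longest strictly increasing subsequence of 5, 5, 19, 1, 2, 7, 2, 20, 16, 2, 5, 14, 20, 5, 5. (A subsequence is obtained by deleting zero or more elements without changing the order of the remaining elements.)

Let dp[i] be the longest increasing subsequence ending at position i. Then dp = [1, 1, 2, 1, 2, 3, 2, 4, 4, 2, 3, 4, 5, 3, 3].
The maximum is 5; one witness is 1, 2, 7, 16, 20 at positions 4,5,6,9,13.

5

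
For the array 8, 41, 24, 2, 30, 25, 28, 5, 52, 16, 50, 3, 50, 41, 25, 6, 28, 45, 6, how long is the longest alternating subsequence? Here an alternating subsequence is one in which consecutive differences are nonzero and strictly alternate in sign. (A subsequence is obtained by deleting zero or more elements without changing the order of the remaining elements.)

Track the best alternating length ending on an up-step vs a down-step at each position: up/down = 1/1, 2/1, 2/3, 1/3, 4/3, 4/5, 6/5, 4/7, 8/1, 8/9, 10/9, 4/11, 12/9, 12/13, 12/13, 12/13, 14/13, 14/13, 12/15.
The maximum over both is 15; one such subsequence is 8, 41, 24, 30, 25, 28, 5, 52, 16, 50, 3, 50, 25, 28, 6.

15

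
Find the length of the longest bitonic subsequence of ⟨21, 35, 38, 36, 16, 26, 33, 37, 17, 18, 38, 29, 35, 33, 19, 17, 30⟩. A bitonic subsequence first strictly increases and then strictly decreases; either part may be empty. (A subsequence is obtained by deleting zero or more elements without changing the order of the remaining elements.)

9

One longest bitonic subsequence is 21, 35, 36, 37, 38, 35, 33, 19, 17 (positions 1,2,4,8,11,13,14,15,16): it rises to 38 then falls. Length 9 is optimal.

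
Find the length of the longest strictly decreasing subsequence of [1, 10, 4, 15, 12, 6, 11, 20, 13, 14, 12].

Scanning left to right, the best length ending at each element is: 1→1, 10→1, 4→2, 15→1, 12→2, 6→3, 11→3, 20→1, 13→2, 14→2, 12→3.
So the longest decreasing subsequence has length 3, e.g. 15, 12, 6.

3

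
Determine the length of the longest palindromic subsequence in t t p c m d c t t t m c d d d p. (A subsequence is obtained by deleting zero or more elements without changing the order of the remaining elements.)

9

Using dp[i][j] = 2 + dp[i+1][j−1] if the ends match, else max(dp[i+1][j], dp[i][j−1]):
dp[1][16] = 9. A witness is pdctttcdp at positions 3,6,7,8,9,10,12,15,16.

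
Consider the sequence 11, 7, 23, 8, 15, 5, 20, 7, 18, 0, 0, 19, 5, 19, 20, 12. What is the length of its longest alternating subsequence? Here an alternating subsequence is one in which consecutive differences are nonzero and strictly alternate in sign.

A longest alternating subsequence is 11, 7, 23, 8, 15, 5, 20, 7, 18, 0, 19, 5, 19, 12 (positions 1,2,3,4,5,6,7,8,9,10,12,13,14,16); its 13 consecutive differences strictly alternate in sign, and length 14 is optimal.

14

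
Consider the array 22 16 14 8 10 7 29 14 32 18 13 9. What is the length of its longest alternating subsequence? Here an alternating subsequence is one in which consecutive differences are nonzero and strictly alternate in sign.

8

Track the best alternating length ending on an up-step vs a down-step at each position: up/down = 1/1, 1/2, 1/2, 1/2, 3/2, 1/4, 5/1, 5/6, 7/1, 7/8, 5/8, 5/8.
The maximum over both is 8; one such subsequence is 22, 8, 10, 7, 29, 14, 32, 18.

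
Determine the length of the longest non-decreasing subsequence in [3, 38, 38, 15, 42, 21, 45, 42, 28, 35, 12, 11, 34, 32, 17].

Scanning left to right, the best length ending at each element is: 3→1, 38→2, 38→3, 15→2, 42→4, 21→3, 45→5, 42→5, 28→4, 35→5, 12→2, 11→2, 34→5, 32→5, 17→3.
So the longest non-decreasing subsequence has length 5, e.g. 3, 38, 38, 42, 45.

5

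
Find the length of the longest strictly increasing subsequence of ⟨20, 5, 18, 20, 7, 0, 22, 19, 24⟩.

5

One longest increasing subsequence is 5, 18, 20, 22, 24 (positions 2,3,4,7,9), of length 5; no longer one exists.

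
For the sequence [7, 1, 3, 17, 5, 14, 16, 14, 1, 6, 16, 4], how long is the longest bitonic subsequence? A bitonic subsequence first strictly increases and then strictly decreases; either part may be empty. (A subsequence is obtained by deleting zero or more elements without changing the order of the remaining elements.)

8

Let inc[i] be the LIS ending at i and dec[i] the longest strictly decreasing subsequence starting at i. inc = [1, 1, 2, 3, 3, 4, 5, 4, 1, 4, 5, 3], dec = [3, 1, 2, 5, 2, 3, 4, 3, 1, 2, 2, 1].
max_i inc[i]+dec[i]−1 = 8, with one witness 1, 3, 5, 14, 16, 14, 6, 4.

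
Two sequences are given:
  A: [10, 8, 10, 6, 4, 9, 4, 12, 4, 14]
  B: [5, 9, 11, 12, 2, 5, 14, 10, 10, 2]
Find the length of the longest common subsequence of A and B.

Backtracking the LCS table gives one alignment: 9 (A6,B2) → 12 (A8,B4) → 14 (A10,B7).
So the longest common subsequence has length 3.

3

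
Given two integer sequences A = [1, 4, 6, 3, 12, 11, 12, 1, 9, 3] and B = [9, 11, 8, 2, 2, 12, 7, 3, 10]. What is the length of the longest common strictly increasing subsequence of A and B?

2

For each value that appears in both, track the longest common increasing run ending there.
The best achievable length is 2; one witness is 11, 12 (A-positions 6,7, B-positions 2,6).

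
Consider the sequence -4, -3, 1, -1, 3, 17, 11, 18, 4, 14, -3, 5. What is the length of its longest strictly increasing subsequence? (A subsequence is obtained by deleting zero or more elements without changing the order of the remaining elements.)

Scanning left to right, the best length ending at each element is: -4→1, -3→2, 1→3, -1→3, 3→4, 17→5, 11→5, 18→6, 4→5, 14→6, -3→2, 5→6.
So the longest increasing subsequence has length 6, e.g. -4, -3, 1, 3, 17, 18.

6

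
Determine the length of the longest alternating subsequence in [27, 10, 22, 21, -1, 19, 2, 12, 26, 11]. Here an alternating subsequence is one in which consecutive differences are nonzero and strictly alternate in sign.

A longest alternating subsequence is 27, 10, 22, -1, 19, 2, 12, 11 (positions 1,2,3,5,6,7,8,10); its 7 consecutive differences strictly alternate in sign, and length 8 is optimal.

8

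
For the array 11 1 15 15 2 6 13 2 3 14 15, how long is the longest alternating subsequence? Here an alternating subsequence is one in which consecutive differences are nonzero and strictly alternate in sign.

7

A longest alternating subsequence is 11, 1, 15, 2, 6, 2, 3 (positions 1,2,3,5,6,8,9); its 6 consecutive differences strictly alternate in sign, and length 7 is optimal.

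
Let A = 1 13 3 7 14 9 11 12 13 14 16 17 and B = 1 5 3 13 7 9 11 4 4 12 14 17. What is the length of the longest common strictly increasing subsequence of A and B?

A longest common strictly increasing subsequence is 1, 3, 7, 9, 11, 12, 14, 17 (length 8); it appears in order in both A and B, and no longer such subsequence exists.

8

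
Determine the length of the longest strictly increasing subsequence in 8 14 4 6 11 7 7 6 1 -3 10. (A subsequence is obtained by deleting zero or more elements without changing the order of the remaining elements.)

4

One longest increasing subsequence is 4, 6, 7, 10 (positions 3,4,6,11), of length 4; no longer one exists.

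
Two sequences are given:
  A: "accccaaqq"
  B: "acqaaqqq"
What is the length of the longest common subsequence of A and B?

Backtracking the LCS table gives one alignment: a (A1,B1) → c (A2,B2) → a (A6,B4) → a (A7,B5) → q (A8,B7) → q (A9,B8).
So the longest common subsequence has length 6.

6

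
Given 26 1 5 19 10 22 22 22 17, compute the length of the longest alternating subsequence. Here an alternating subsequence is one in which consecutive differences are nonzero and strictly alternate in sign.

6

Track the best alternating length ending on an up-step vs a down-step at each position: up/down = 1/1, 1/2, 3/2, 3/2, 3/4, 5/2, 5/2, 5/2, 5/6.
The maximum over both is 6; one such subsequence is 26, 1, 19, 10, 22, 17.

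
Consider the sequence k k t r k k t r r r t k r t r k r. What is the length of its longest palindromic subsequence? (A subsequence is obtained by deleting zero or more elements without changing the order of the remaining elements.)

13

One longest palindromic subsequence is ktrktrrrtkrtk (positions 2,3,4,5,7,8,9,10,11,12,13,14,16); it reads the same forward and backward, and the interval DP gives dp[1][17] = 13.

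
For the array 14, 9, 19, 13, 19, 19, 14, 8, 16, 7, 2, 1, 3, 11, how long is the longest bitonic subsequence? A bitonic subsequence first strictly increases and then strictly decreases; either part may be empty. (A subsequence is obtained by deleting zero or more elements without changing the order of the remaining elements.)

8

Let inc[i] be the LIS ending at i and dec[i] the longest strictly decreasing subsequence starting at i. inc = [1, 1, 2, 2, 3, 3, 3, 1, 4, 1, 1, 1, 2, 3], dec = [6, 5, 6, 5, 6, 6, 5, 4, 4, 3, 2, 1, 1, 1].
max_i inc[i]+dec[i]−1 = 8, with one witness 9, 13, 19, 14, 8, 7, 2, 1.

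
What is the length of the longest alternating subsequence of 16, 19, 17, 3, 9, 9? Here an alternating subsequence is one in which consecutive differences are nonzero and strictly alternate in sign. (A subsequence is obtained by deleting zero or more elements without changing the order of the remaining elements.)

4

Track the best alternating length ending on an up-step vs a down-step at each position: up/down = 1/1, 2/1, 2/3, 1/3, 4/3, 4/3.
The maximum over both is 4; one such subsequence is 16, 19, 3, 9.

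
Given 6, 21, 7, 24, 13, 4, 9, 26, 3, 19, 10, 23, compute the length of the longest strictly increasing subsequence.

5

Scanning left to right, the best length ending at each element is: 6→1, 21→2, 7→2, 24→3, 13→3, 4→1, 9→3, 26→4, 3→1, 19→4, 10→4, 23→5.
So the longest increasing subsequence has length 5, e.g. 6, 7, 13, 19, 23.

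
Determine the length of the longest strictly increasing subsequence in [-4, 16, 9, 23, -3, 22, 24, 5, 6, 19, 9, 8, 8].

5

One longest increasing subsequence is -4, -3, 5, 6, 19 (positions 1,5,8,9,10), of length 5; no longer one exists.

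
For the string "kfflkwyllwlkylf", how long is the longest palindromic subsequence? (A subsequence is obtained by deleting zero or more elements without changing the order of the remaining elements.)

10

One longest palindromic subsequence is flkwllwklf (positions 2,4,5,6,8,9,10,12,14,15); it reads the same forward and backward, and the interval DP gives dp[1][15] = 10.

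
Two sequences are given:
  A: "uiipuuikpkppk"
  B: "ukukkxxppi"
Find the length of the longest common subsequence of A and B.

6

Backtracking the LCS table gives one alignment: u (A1,B1) → u (A6,B3) → k (A8,B4) → k (A10,B5) → p (A11,B8) → p (A12,B9).
So the longest common subsequence has length 6.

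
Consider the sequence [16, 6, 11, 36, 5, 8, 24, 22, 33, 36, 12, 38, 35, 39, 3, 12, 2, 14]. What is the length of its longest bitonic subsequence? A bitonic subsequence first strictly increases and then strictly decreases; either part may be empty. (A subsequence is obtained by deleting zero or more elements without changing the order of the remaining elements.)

Let inc[i] be the LIS ending at i and dec[i] the longest strictly decreasing subsequence starting at i. inc = [1, 1, 2, 3, 1, 2, 3, 3, 4, 5, 3, 6, 5, 7, 1, 3, 1, 4], dec = [5, 4, 4, 6, 3, 3, 5, 4, 4, 4, 3, 4, 3, 3, 2, 2, 1, 1].
max_i inc[i]+dec[i]−1 = 9, with one witness 6, 11, 24, 33, 36, 38, 35, 12, 2.

9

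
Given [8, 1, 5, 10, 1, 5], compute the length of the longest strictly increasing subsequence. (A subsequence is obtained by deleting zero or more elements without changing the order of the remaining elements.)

3

Let dp[i] be the longest increasing subsequence ending at position i. Then dp = [1, 1, 2, 3, 1, 2].
The maximum is 3; one witness is 1, 5, 10 at positions 2,3,4.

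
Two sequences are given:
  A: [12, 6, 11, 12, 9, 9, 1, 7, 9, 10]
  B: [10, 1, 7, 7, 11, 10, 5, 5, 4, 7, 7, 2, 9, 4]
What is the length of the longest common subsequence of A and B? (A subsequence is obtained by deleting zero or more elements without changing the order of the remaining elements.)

A longest common subsequence is 11, 7, 9 (length 3); the LCS DP confirms no longer common subsequence exists.

3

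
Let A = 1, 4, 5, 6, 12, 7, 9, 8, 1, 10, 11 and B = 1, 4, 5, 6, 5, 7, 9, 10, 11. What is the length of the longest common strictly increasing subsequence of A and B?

A longest common strictly increasing subsequence is 1, 4, 5, 6, 7, 9, 10, 11 (length 8); it appears in order in both A and B, and no longer such subsequence exists.

8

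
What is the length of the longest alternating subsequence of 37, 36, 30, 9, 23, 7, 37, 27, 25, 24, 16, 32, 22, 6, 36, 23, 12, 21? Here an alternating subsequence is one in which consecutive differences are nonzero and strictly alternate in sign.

A longest alternating subsequence is 37, 9, 23, 7, 37, 27, 32, 22, 36, 12, 21 (positions 1,4,5,6,7,8,12,13,15,17,18); its 10 consecutive differences strictly alternate in sign, and length 11 is optimal.

11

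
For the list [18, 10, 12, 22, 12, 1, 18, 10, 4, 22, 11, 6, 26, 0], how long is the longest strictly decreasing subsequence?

5

Scanning left to right, the best length ending at each element is: 18→1, 10→2, 12→2, 22→1, 12→2, 1→3, 18→2, 10→3, 4→4, 22→1, 11→3, 6→4, 26→1, 0→5.
So the longest decreasing subsequence has length 5, e.g. 18, 12, 10, 4, 0.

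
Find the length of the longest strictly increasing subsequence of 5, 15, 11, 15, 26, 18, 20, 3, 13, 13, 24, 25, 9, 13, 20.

7

One longest increasing subsequence is 5, 11, 15, 18, 20, 24, 25 (positions 1,3,4,6,7,11,12), of length 7; no longer one exists.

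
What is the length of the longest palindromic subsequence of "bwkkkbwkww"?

6

One longest palindromic subsequence is wkkkkw (positions 2,3,4,5,8,10); it reads the same forward and backward, and the interval DP gives dp[1][10] = 6.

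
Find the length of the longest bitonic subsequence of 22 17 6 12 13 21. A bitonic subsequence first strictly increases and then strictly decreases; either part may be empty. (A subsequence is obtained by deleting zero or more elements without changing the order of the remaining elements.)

4

Let inc[i] be the LIS ending at i and dec[i] the longest strictly decreasing subsequence starting at i. inc = [1, 1, 1, 2, 3, 4], dec = [3, 2, 1, 1, 1, 1].
max_i inc[i]+dec[i]−1 = 4, with one witness 6, 12, 13, 21.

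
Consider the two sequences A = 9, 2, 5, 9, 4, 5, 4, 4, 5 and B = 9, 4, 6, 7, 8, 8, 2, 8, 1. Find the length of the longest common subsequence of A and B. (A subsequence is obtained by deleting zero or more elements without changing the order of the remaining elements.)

2

Backtracking the LCS table gives one alignment: 9 (A1,B1) → 2 (A2,B7).
So the longest common subsequence has length 2.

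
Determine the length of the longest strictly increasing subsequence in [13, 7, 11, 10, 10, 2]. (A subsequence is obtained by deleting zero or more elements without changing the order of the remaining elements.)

One longest increasing subsequence is 7, 11 (positions 2,3), of length 2; no longer one exists.

2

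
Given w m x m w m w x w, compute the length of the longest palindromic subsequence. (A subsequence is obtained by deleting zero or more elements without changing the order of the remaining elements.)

One longest palindromic subsequence is wxwmwxw (positions 1,3,5,6,7,8,9); it reads the same forward and backward, and the interval DP gives dp[1][9] = 7.

7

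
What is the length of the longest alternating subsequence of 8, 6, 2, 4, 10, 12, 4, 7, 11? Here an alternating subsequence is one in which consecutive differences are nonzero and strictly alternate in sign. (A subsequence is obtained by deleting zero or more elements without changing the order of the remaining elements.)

5

A longest alternating subsequence is 8, 6, 10, 4, 7 (positions 1,2,5,7,8); its 4 consecutive differences strictly alternate in sign, and length 5 is optimal.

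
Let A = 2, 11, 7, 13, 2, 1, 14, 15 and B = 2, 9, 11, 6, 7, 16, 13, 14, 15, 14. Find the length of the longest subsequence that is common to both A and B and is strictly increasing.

A longest common strictly increasing subsequence is 2, 11, 13, 14, 15 (length 5); it appears in order in both A and B, and no longer such subsequence exists.

5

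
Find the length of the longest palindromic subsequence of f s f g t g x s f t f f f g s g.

Using dp[i][j] = 2 + dp[i+1][j−1] if the ends match, else max(dp[i+1][j], dp[i][j−1]):
dp[1][16] = 8. A witness is gsffffsg at positions 4,8,9,11,12,13,15,16.

8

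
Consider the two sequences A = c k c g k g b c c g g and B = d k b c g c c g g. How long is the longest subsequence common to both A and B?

7

Backtracking the LCS table gives one alignment: k (A2,B2) → c (A3,B4) → g (A6,B5) → c (A8,B6) → c (A9,B7) → g (A10,B8) → g (A11,B9).
So the longest common subsequence has length 7.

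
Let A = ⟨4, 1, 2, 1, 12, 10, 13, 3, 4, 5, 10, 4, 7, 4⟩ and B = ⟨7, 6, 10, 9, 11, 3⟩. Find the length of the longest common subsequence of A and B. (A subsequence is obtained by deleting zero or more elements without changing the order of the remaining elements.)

Backtracking the LCS table gives one alignment: 10 (A6,B3) → 3 (A8,B6).
So the longest common subsequence has length 2.

2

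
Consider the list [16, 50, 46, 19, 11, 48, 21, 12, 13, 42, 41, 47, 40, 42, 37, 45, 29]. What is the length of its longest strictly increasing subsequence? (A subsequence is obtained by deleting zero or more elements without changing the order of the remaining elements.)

6

Scanning left to right, the best length ending at each element is: 16→1, 50→2, 46→2, 19→2, 11→1, 48→3, 21→3, 12→2, 13→3, 42→4, 41→4, 47→5, 40→4, 42→5, 37→4, 45→6, 29→4.
So the longest increasing subsequence has length 6, e.g. 16, 19, 21, 41, 42, 45.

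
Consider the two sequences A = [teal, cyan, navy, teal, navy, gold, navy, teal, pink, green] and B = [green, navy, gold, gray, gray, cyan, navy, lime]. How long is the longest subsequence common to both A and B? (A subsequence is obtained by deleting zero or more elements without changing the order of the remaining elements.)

3

A longest common subsequence is navy, gold, navy (length 3); the LCS DP confirms no longer common subsequence exists.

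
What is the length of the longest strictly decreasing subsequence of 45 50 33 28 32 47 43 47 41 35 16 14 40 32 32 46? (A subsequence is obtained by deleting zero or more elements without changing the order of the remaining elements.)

One longest decreasing subsequence is 50, 47, 43, 41, 35, 16, 14 (positions 2,6,7,9,10,11,12), of length 7; no longer one exists.

7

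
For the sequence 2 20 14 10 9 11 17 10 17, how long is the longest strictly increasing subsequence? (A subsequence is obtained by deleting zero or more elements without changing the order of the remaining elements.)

4

Scanning left to right, the best length ending at each element is: 2→1, 20→2, 14→2, 10→2, 9→2, 11→3, 17→4, 10→3, 17→4.
So the longest increasing subsequence has length 4, e.g. 2, 10, 11, 17.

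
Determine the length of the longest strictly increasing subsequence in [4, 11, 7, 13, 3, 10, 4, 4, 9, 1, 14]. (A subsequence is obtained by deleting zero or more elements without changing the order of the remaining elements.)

4

Scanning left to right, the best length ending at each element is: 4→1, 11→2, 7→2, 13→3, 3→1, 10→3, 4→2, 4→2, 9→3, 1→1, 14→4.
So the longest increasing subsequence has length 4, e.g. 4, 11, 13, 14.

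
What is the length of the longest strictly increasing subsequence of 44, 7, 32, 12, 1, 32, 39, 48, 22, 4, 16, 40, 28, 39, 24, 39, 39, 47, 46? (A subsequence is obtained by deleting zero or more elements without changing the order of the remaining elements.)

6

Let dp[i] be the longest increasing subsequence ending at position i. Then dp = [1, 1, 2, 2, 1, 3, 4, 5, 3, 2, 3, 5, 4, 5, 4, 5, 5, 6, 6].
The maximum is 6; one witness is 7, 12, 32, 39, 40, 47 at positions 2,4,6,7,12,18.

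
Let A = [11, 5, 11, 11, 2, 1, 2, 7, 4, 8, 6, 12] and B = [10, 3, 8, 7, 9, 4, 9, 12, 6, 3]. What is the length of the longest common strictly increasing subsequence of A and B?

For each value that appears in both, track the longest common increasing run ending there.
The best achievable length is 2; one witness is 8, 12 (A-positions 10,12, B-positions 3,8).

2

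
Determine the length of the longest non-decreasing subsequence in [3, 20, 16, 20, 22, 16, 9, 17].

Scanning left to right, the best length ending at each element is: 3→1, 20→2, 16→2, 20→3, 22→4, 16→3, 9→2, 17→4.
So the longest non-decreasing subsequence has length 4, e.g. 3, 20, 20, 22.

4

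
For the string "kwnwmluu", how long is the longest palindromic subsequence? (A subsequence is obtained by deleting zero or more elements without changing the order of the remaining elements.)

Using dp[i][j] = 2 + dp[i+1][j−1] if the ends match, else max(dp[i+1][j], dp[i][j−1]):
dp[1][8] = 3. A witness is wnw at positions 2,3,4.

3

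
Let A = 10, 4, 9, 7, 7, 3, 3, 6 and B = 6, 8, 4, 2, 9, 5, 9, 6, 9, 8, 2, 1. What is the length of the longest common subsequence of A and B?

A longest common subsequence is 4, 9, 6 (length 3); the LCS DP confirms no longer common subsequence exists.

3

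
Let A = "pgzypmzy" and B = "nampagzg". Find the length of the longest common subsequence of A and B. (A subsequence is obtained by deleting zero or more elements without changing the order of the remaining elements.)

A longest common subsequence is pgz (length 3); the LCS DP confirms no longer common subsequence exists.

3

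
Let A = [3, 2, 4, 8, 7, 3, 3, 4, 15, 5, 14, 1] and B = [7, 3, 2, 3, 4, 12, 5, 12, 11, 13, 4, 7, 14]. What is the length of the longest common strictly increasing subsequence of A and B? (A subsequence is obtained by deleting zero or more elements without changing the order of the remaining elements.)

For each value that appears in both, track the longest common increasing run ending there.
The best achievable length is 5; one witness is 2, 3, 4, 5, 14 (A-positions 2,6,8,10,11, B-positions 3,4,5,7,13).

5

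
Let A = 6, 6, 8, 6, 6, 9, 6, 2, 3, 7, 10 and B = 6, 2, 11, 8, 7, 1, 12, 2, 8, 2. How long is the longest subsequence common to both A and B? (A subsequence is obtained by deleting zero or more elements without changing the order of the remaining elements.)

3

A longest common subsequence is 6, 8, 2 (length 3); the LCS DP confirms no longer common subsequence exists.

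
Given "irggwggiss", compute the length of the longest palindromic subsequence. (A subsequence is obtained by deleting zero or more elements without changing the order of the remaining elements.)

Using dp[i][j] = 2 + dp[i+1][j−1] if the ends match, else max(dp[i+1][j], dp[i][j−1]):
dp[1][10] = 7. A witness is iggwggi at positions 1,3,4,5,6,7,8.

7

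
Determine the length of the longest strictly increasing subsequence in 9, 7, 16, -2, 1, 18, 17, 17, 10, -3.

3

Scanning left to right, the best length ending at each element is: 9→1, 7→1, 16→2, -2→1, 1→2, 18→3, 17→3, 17→3, 10→3, -3→1.
So the longest increasing subsequence has length 3, e.g. 9, 16, 18.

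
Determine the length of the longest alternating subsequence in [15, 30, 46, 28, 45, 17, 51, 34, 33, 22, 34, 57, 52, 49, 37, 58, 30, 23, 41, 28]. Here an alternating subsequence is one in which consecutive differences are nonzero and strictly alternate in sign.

13

Track the best alternating length ending on an up-step vs a down-step at each position: up/down = 1/1, 2/1, 2/1, 2/3, 4/3, 2/5, 6/1, 6/7, 6/7, 6/7, 8/7, 8/1, 8/9, 8/9, 8/9, 10/1, 8/11, 8/11, 12/11, 12/13.
The maximum over both is 13; one such subsequence is 15, 30, 28, 45, 17, 51, 34, 57, 52, 58, 30, 41, 28.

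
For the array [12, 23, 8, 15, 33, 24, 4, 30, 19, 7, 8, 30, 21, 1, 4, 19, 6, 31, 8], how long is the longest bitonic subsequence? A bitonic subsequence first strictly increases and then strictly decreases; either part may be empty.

7

One longest bitonic subsequence is 12, 23, 33, 30, 21, 19, 8 (positions 1,2,5,12,13,16,19): it rises to 33 then falls. Length 7 is optimal.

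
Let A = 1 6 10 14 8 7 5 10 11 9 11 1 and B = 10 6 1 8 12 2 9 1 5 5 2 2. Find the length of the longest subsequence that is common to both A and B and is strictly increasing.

For each value that appears in both, track the longest common increasing run ending there.
The best achievable length is 3; one witness is 6, 8, 9 (A-positions 2,5,10, B-positions 2,4,7).

3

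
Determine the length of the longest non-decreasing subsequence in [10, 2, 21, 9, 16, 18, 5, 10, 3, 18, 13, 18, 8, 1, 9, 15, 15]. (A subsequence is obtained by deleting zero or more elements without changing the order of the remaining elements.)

Let dp[i] be the longest non-decreasing subsequence ending at position i. Then dp = [1, 1, 2, 2, 3, 4, 2, 3, 2, 5, 4, 6, 3, 1, 4, 5, 6].
The maximum is 6; one witness is 2, 9, 16, 18, 18, 18 at positions 2,4,5,6,10,12.

6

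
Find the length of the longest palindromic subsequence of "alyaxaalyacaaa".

9

Using dp[i][j] = 2 + dp[i+1][j−1] if the ends match, else max(dp[i+1][j], dp[i][j−1]):
dp[1][14] = 9. A witness is aaaayaaaa at positions 1,4,6,7,9,10,12,13,14.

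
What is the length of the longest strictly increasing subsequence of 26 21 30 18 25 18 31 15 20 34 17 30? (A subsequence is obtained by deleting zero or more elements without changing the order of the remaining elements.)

4

Let dp[i] be the longest increasing subsequence ending at position i. Then dp = [1, 1, 2, 1, 2, 1, 3, 1, 2, 4, 2, 3].
The maximum is 4; one witness is 26, 30, 31, 34 at positions 1,3,7,10.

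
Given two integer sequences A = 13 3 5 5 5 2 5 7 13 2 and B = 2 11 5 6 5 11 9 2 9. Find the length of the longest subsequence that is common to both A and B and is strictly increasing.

2

A longest common strictly increasing subsequence is 2, 5 (length 2); it appears in order in both A and B, and no longer such subsequence exists.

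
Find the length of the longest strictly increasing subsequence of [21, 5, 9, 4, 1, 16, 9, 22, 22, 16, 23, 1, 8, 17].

One longest increasing subsequence is 5, 9, 16, 22, 23 (positions 2,3,6,8,11), of length 5; no longer one exists.

5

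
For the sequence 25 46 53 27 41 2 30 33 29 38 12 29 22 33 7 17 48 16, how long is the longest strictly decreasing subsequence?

7

Let dp[i] be the longest decreasing subsequence ending at position i. Then dp = [1, 1, 1, 2, 2, 3, 3, 3, 4, 3, 5, 4, 5, 4, 6, 6, 2, 7].
The maximum is 7; one witness is 46, 41, 30, 29, 22, 17, 16 at positions 2,5,7,9,13,16,18.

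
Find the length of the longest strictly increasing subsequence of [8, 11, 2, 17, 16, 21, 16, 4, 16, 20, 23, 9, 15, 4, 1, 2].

5

Scanning left to right, the best length ending at each element is: 8→1, 11→2, 2→1, 17→3, 16→3, 21→4, 16→3, 4→2, 16→3, 20→4, 23→5, 9→3, 15→4, 4→2, 1→1, 2→2.
So the longest increasing subsequence has length 5, e.g. 8, 11, 17, 21, 23.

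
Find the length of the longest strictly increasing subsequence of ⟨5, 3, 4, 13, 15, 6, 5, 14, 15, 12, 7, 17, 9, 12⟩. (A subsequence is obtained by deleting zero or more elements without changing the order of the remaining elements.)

6

One longest increasing subsequence is 3, 4, 13, 14, 15, 17 (positions 2,3,4,8,9,12), of length 6; no longer one exists.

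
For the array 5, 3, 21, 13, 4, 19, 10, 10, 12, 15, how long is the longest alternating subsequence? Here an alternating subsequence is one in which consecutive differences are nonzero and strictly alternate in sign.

7

A longest alternating subsequence is 5, 3, 21, 13, 19, 10, 12 (positions 1,2,3,4,6,7,9); its 6 consecutive differences strictly alternate in sign, and length 7 is optimal.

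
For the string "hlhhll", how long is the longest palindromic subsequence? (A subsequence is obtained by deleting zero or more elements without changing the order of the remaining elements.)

4

One longest palindromic subsequence is lhhl (positions 2,3,4,6); it reads the same forward and backward, and the interval DP gives dp[1][6] = 4.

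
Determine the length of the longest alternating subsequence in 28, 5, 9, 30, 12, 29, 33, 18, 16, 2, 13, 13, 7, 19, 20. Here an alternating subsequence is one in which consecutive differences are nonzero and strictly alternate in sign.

Track the best alternating length ending on an up-step vs a down-step at each position: up/down = 1/1, 1/2, 3/2, 3/1, 3/4, 5/4, 5/1, 5/6, 5/6, 1/6, 7/6, 7/6, 7/8, 9/6, 9/6.
The maximum over both is 9; one such subsequence is 28, 5, 30, 12, 29, 2, 13, 7, 19.

9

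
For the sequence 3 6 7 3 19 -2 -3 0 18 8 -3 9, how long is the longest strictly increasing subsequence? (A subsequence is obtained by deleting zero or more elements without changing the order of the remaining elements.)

5

One longest increasing subsequence is 3, 6, 7, 8, 9 (positions 1,2,3,10,12), of length 5; no longer one exists.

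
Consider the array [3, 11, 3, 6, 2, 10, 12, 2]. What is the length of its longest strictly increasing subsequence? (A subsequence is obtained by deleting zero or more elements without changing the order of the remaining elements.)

Let dp[i] be the longest increasing subsequence ending at position i. Then dp = [1, 2, 1, 2, 1, 3, 4, 1].
The maximum is 4; one witness is 3, 6, 10, 12 at positions 1,4,6,7.

4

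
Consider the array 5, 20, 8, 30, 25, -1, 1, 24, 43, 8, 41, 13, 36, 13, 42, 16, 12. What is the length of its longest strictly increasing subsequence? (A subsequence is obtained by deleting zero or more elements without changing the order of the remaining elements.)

Let dp[i] be the longest increasing subsequence ending at position i. Then dp = [1, 2, 2, 3, 3, 1, 2, 3, 4, 3, 4, 4, 5, 4, 6, 5, 4].
The maximum is 6; one witness is -1, 1, 8, 13, 36, 42 at positions 6,7,10,12,13,15.

6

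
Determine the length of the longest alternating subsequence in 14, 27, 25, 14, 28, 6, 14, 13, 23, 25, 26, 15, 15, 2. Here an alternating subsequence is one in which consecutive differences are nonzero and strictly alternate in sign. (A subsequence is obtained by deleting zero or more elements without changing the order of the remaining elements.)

9

Track the best alternating length ending on an up-step vs a down-step at each position: up/down = 1/1, 2/1, 2/3, 1/3, 4/1, 1/5, 6/5, 6/7, 8/5, 8/5, 8/5, 8/9, 8/9, 1/9.
The maximum over both is 9; one such subsequence is 14, 27, 25, 28, 6, 14, 13, 23, 15.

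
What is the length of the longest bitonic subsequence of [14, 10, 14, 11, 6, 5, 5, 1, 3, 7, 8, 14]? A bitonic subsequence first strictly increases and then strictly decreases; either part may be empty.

6

Let inc[i] be the LIS ending at i and dec[i] the longest strictly decreasing subsequence starting at i. inc = [1, 1, 2, 2, 1, 1, 1, 1, 2, 3, 4, 5], dec = [5, 4, 5, 4, 3, 2, 2, 1, 1, 1, 1, 1].
max_i inc[i]+dec[i]−1 = 6, with one witness 10, 14, 11, 6, 5, 3.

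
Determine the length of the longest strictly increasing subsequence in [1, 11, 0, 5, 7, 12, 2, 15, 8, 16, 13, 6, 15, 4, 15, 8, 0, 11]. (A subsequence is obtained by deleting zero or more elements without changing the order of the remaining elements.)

One longest increasing subsequence is 1, 5, 7, 12, 15, 16 (positions 1,4,5,6,8,10), of length 6; no longer one exists.

6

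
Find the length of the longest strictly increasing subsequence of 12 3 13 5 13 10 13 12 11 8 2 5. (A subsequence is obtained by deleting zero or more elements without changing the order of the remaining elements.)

One longest increasing subsequence is 3, 5, 10, 13 (positions 2,4,6,7), of length 4; no longer one exists.

4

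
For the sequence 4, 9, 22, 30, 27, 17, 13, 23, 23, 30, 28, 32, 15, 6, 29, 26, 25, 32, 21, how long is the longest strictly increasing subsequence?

7

Scanning left to right, the best length ending at each element is: 4→1, 9→2, 22→3, 30→4, 27→4, 17→3, 13→3, 23→4, 23→4, 30→5, 28→5, 32→6, 15→4, 6→2, 29→6, 26→5, 25→5, 32→7, 21→5.
So the longest increasing subsequence has length 7, e.g. 4, 9, 22, 27, 28, 29, 32.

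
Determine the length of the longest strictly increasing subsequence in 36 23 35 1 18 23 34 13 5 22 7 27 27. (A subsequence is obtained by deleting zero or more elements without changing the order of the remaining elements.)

Scanning left to right, the best length ending at each element is: 36→1, 23→1, 35→2, 1→1, 18→2, 23→3, 34→4, 13→2, 5→2, 22→3, 7→3, 27→4, 27→4.
So the longest increasing subsequence has length 4, e.g. 1, 18, 23, 34.

4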